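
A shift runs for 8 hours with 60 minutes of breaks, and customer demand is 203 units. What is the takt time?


Available = 8×60 - 60 = 420 min
Takt time = 420 / 203
= 2.07 min/unit


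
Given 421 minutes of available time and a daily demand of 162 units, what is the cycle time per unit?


Cycle time = available time / demand
= 421 / 162
= 2.60 min/unit


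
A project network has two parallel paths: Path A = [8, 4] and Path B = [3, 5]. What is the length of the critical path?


Path A: 8 + 4 = 12
Path B: 3 + 5 = 8
Critical path = longest = max(12, 8)
= 12 (Path A)


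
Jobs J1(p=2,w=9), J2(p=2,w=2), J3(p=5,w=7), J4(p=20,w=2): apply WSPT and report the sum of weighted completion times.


WSPT order (by p/w): J1 → J3 → J2 → J4
  J1: C=2, w·C=9×2=18
  J3: C=7, w·C=7×7=49
  J2: C=9, w·C=2×9=18
  J4: C=29, w·C=2×29=58
Σ w·C = 143
= 143


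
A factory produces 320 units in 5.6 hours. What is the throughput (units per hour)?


Throughput = units / time
= 320 / 5.6
= 57.1 units/hour


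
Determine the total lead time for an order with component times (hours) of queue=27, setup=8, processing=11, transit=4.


Lead time = queue + setup + processing + transit
= 27 + 8 + 11 + 4
= 50 hours


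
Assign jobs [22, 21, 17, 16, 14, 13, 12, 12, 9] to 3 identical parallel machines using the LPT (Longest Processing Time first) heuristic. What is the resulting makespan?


Jobs (LPT sorted): [22, 21, 17, 16, 14, 13, 12, 12, 9]
Machines: 3
  J=22 → Machine 1 (load: 0+22=22)
  J=21 → Machine 2 (load: 0+21=21)
  J=17 → Machine 3 (load: 0+17=17)
  J=16 → Machine 3 (load: 17+16=33)
  J=14 → Machine 2 (load: 21+14=35)
  J=13 → Machine 1 (load: 22+13=35)
  J=12 → Machine 3 (load: 33+12=45)
  J=12 → Machine 1 (load: 35+12=47)
  J=9 → Machine 2 (load: 35+9=44)
Machine loads: [47, 44, 45]
Makespan = max = 47 time units


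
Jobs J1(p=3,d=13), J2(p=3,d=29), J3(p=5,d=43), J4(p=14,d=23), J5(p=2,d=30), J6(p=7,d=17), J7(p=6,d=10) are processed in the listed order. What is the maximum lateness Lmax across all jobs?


Lateness per job (L = C - d):
  J1: C=3, d=13, L=-10
  J2: C=6, d=29, L=-23
  J3: C=11, d=43, L=-32
  J4: C=25, d=23, L=2
  J5: C=27, d=30, L=-3
  J6: C=34, d=17, L=17
  J7: C=40, d=10, L=30
Lmax = max(-10, -23, -32, 2, -3, 17, 30)
= 30


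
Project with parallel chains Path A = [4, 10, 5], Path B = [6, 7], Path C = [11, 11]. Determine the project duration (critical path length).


Path A: 4 + 10 + 5 = 19
Path B: 6 + 7 = 13
Path C: 11 + 11 = 22
Critical path = longest = max(19, 13, 22)
= 22 (Path C)


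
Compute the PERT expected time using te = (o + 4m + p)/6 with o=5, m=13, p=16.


te = (o + 4m + p) / 6
= (5 + 4×13 + 16) / 6
= (5 + 52 + 16) / 6
= 73 / 6
= 12.17


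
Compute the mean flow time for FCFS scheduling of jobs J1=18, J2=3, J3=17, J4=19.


Completion times:
  J1: completes at 18
  J2: completes at 21
  J3: completes at 38
  J4: completes at 57
Sum = 134
Average = 134/4
= 33.50


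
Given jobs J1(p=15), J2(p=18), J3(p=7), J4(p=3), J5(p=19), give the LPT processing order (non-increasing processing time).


LPT: sort by longest processing time first
  J5: p=19
  J2: p=18
  J1: p=15
  J3: p=7
  J4: p=3
Order: J5 → J2 → J1 → J3 → J4


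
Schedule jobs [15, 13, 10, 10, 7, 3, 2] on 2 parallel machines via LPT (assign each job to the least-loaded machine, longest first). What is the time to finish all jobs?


Jobs (LPT sorted): [15, 13, 10, 10, 7, 3, 2]
Machines: 2
  J=15 → Machine 1 (load: 0+15=15)
  J=13 → Machine 2 (load: 0+13=13)
  J=10 → Machine 2 (load: 13+10=23)
  J=10 → Machine 1 (load: 15+10=25)
  J=7 → Machine 2 (load: 23+7=30)
  J=3 → Machine 1 (load: 25+3=28)
  J=2 → Machine 1 (load: 28+2=30)
Machine loads: [30, 30]
Makespan = max = 30 time units


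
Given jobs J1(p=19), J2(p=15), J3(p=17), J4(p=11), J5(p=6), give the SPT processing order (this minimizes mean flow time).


SPT: sort by shortest processing time
  J5: p=6
  J4: p=11
  J2: p=15
  J3: p=17
  J1: p=19
Order: J5 → J4 → J2 → J3 → J1


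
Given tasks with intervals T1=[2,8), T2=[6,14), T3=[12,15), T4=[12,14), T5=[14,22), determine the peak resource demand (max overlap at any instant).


Check each time point for overlaps:
  t=12: 3 tasks active (T2, T3, T4)
Max concurrent = 3


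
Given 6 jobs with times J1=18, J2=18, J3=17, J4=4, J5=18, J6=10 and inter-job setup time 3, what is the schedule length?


Makespan = Σ processing + (n-1) × setup
= (18 + 18 + 17 + 4 + 18 + 10) + (6-1)×3
= 85 + 15
= 100 time units


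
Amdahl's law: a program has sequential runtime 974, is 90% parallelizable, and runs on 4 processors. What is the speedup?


Amdahl's law: T_p = T × ((1-p) + p/N)
= 974 × ((1-0.9) + 0.9/4)
= 974 × (0.10 + 0.2250)
= 974 × 0.3250
= 316.55
Speedup = 974/316.55
= 3.08×


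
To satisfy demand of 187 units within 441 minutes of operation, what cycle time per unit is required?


Cycle time = available time / demand
= 441 / 187
= 2.36 min/unit


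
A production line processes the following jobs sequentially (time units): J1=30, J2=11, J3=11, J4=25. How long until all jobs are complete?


Sequential makespan: sum all processing times
= 30 + 11 + 11 + 25
= 77 time units


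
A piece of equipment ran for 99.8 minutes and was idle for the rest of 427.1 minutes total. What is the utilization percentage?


Utilization = busy / total × 100
= 99.8 / 427.1 × 100
= 23.4%


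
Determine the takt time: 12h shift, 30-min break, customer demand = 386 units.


Available = 12×60 - 30 = 690 min
Takt time = 690 / 386
= 1.79 min/unit


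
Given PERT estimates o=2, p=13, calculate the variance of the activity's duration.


σ² = ((p - o) / 6)² = (p - o)² / 36
= (13 - 2)² / 36
= 11² / 36
= 121 / 36
= 3.3611


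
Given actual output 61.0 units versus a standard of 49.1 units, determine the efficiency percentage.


Efficiency = (actual / standard) × 100
= (61.0 / 49.1) × 100
= 124.2%


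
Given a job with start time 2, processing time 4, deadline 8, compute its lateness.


Completion = 2 + 4 = 6
Lateness = C - d = 6 - 8
= -2


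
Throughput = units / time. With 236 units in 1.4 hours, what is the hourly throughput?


Throughput = units / time
= 236 / 1.4
= 168.6 units/hour


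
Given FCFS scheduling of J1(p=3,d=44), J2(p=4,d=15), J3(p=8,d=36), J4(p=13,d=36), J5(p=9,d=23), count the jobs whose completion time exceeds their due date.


Completion vs due date:
  J1: C=3, d=44 → on time
  J2: C=7, d=15 → on time
  J3: C=15, d=36 → on time
  J4: C=28, d=36 → on time
  J5: C=37, d=23 → TARDY
Tardy jobs: J5
Count = 1


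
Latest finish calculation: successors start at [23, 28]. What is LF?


LF = min of all successor start times
Successors start at: [23, 28]
LF = min(23, 28)
= 23


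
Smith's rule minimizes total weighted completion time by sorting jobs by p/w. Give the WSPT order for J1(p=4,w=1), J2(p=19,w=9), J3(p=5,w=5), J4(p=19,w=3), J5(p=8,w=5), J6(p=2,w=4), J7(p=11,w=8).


WSPT (Smith's rule): sort by p/w ascending
  J6: p/w = 2/4 = 0.500
  J3: p/w = 5/5 = 1.000
  J7: p/w = 11/8 = 1.375
  J5: p/w = 8/5 = 1.600
  J2: p/w = 19/9 = 2.111
  J1: p/w = 4/1 = 4.000
  J4: p/w = 19/3 = 6.333
Order: J6 → J3 → J7 → J5 → J2 → J1 → J4


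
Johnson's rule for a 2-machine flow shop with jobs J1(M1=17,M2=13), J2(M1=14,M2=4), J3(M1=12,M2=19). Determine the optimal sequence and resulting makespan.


Johnson's rule:
Group 1 (M1≤M2, sort by M1): ['J3']
Group 2 (M1>M2, sort desc M2): ['J1', 'J2']
Sequence: J3 → J1 → J2
Makespan calculation:
  J3: M1 done=12, M2 done=31
  J1: M1 done=29, M2 done=44
  J2: M1 done=43, M2 done=48
= Sequence: J3 → J1 → J2, Makespan: 48


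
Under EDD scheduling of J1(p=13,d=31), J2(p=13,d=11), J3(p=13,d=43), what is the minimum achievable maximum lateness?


EDD order: J2 → J1 → J3
Completion and lateness:
  J2: C=13, d=11, L=13-11=2
  J1: C=26, d=31, L=26-31=-5
  J3: C=39, d=43, L=39-43=-4
Lmax = max(2, -5, -4)
= 2


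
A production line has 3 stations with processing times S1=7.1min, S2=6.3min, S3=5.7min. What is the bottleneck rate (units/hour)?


Bottleneck = longest station time
Station times: [7.1, 6.3, 5.7]
Max = 7.1 min
Rate = 60 / 7.1
= 8.45 units/hour (bottleneck: 7.1min)


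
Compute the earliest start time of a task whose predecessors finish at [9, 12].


ES = max of all predecessor completion times
Predecessors: [9, 12]
ES = max(9, 12)
= 12


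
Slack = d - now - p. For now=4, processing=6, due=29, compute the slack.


Slack = due - current_time - processing
= 29 - 4 - 6
= 19


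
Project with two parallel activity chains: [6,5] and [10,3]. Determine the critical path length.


Path A: 6 + 5 = 11
Path B: 10 + 3 = 13
Critical path = longest = max(11, 13)
= 13 (Path B)


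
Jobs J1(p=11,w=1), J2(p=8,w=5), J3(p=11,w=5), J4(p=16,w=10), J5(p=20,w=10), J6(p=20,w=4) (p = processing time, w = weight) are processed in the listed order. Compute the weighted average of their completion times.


Completion times:
  J1: C=11, w×C=1×11=11
  J2: C=19, w×C=5×19=95
  J3: C=30, w×C=5×30=150
  J4: C=46, w×C=10×46=460
  J5: C=66, w×C=10×66=660
  J6: C=86, w×C=4×86=344
Sum w×C = 1720
Sum w = 35
Weighted avg = 1720/35
= 49.14


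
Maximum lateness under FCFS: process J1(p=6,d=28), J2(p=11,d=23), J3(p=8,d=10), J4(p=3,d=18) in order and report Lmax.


Lateness per job (L = C - d):
  J1: C=6, d=28, L=-22
  J2: C=17, d=23, L=-6
  J3: C=25, d=10, L=15
  J4: C=28, d=18, L=10
Lmax = max(-22, -6, 15, 10)
= 15


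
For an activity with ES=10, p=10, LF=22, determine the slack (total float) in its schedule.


EF = ES + duration = 10 + 10 = 20
LS = LF - duration = 22 - 10 = 12
Total Float = LF - EF = 22 - 20
(or LS - ES = 12 - 10)
= 2


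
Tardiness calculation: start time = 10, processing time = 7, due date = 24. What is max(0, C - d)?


Completion = start + processing = 10 + 7 = 17
Tardiness = max(0, C - d) = max(0, 17 - 24)
= max(0, -7)
= 0


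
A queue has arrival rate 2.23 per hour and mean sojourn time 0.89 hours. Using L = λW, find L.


Little's law: L = λ × W
= 2.23 × 0.89
= 1.98


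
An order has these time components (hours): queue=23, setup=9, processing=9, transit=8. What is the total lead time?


Lead time = queue + setup + processing + transit
= 23 + 9 + 9 + 8
= 49 hours


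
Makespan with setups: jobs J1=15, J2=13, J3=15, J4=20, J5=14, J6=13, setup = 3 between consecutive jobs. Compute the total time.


Makespan = Σ processing + (n-1) × setup
= (15 + 13 + 15 + 20 + 14 + 13) + (6-1)×3
= 90 + 15
= 105 time units


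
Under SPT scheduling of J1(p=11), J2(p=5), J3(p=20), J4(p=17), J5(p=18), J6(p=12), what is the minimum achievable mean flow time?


SPT order: J2 → J1 → J6 → J4 → J5 → J3
Completion times:
  J2: C=5
  J1: C=16
  J6: C=28
  J4: C=45
  J5: C=63
  J3: C=83
Sum = 240, n = 6
Mean flow = 240/6
= 40.00


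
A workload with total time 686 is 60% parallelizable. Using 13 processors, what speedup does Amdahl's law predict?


Amdahl's law: T_p = T × ((1-p) + p/N)
= 686 × ((1-0.6) + 0.6/13)
= 686 × (0.40 + 0.0462)
= 686 × 0.4462
= 306.06
Speedup = 686/306.06
= 2.24×


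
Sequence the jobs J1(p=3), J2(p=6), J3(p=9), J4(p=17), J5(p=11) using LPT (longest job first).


LPT: sort by longest processing time first
  J4: p=17
  J5: p=11
  J3: p=9
  J2: p=6
  J1: p=3
Order: J4 → J5 → J3 → J2 → J1


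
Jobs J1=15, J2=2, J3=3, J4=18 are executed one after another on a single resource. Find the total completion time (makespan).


Sequential makespan: sum all processing times
= 15 + 2 + 3 + 18
= 38 time units


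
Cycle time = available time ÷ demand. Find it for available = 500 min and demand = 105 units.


Cycle time = available time / demand
= 500 / 105
= 4.76 min/unit


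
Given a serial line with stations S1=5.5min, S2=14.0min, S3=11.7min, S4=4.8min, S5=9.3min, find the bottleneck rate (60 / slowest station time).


Bottleneck = longest station time
Station times: [5.5, 14.0, 11.7, 4.8, 9.3]
Max = 14.0 min
Rate = 60 / 14.0
= 4.29 units/hour (bottleneck: 14.0min)


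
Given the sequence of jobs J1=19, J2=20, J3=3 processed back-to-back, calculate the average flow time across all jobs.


Completion times:
  J1: completes at 19
  J2: completes at 39
  J3: completes at 42
Sum = 100
Average = 100/3
= 33.33


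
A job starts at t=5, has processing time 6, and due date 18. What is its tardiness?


Completion = start + processing = 5 + 6 = 11
Tardiness = max(0, C - d) = max(0, 11 - 18)
= max(0, -7)
= 0


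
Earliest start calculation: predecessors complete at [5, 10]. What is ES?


ES = max of all predecessor completion times
Predecessors: [5, 10]
ES = max(5, 10)
= 10


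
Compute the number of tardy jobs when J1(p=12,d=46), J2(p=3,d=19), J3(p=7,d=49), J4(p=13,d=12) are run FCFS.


Completion vs due date:
  J1: C=12, d=46 → on time
  J2: C=15, d=19 → on time
  J3: C=22, d=49 → on time
  J4: C=35, d=12 → TARDY
Tardy jobs: J4
Count = 1


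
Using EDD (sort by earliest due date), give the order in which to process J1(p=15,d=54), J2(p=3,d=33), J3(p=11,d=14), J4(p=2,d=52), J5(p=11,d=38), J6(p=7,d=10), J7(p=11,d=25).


EDD: sort by earliest due date
  J6: d=10, p=7
  J3: d=14, p=11
  J7: d=25, p=11
  J2: d=33, p=3
  J5: d=38, p=11
  J4: d=52, p=2
  J1: d=54, p=15
Order: J6 → J3 → J7 → J2 → J5 → J4 → J1


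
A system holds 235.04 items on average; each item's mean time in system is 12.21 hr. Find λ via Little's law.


Little's law: L = λW → λ = L / W
= 235.04 / 12.21
= 19.25 per hour


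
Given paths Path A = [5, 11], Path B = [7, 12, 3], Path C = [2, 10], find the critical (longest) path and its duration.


Path A: 5 + 11 = 16
Path B: 7 + 12 + 3 = 22
Path C: 2 + 10 = 12
Critical path = longest = max(16, 22, 12)
= 22 (Path B)


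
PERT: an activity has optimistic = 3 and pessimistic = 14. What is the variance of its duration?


σ² = ((p - o) / 6)² = (p - o)² / 36
= (14 - 3)² / 36
= 11² / 36
= 121 / 36
= 3.3611


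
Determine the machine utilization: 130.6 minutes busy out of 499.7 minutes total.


Utilization = busy / total × 100
= 130.6 / 499.7 × 100
= 26.1%


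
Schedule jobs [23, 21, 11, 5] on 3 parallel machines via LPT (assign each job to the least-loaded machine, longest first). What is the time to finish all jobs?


Jobs (LPT sorted): [23, 21, 11, 5]
Machines: 3
  J=23 → Machine 1 (load: 0+23=23)
  J=21 → Machine 2 (load: 0+21=21)
  J=11 → Machine 3 (load: 0+11=11)
  J=5 → Machine 3 (load: 11+5=16)
Machine loads: [23, 21, 16]
Makespan = max = 23 time units


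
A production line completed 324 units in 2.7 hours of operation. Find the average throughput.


Throughput = units / time
= 324 / 2.7
= 120.0 units/hour


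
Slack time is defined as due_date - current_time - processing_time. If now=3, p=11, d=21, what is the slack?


Slack = due - current_time - processing
= 21 - 3 - 11
= 7


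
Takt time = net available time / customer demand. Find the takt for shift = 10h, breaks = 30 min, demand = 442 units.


Available = 10×60 - 30 = 570 min
Takt time = 570 / 442
= 1.29 min/unit


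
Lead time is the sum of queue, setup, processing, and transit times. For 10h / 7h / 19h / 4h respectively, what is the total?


Lead time = queue + setup + processing + transit
= 10 + 7 + 19 + 4
= 40 hours


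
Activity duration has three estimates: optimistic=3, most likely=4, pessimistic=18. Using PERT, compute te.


te = (o + 4m + p) / 6
= (3 + 4×4 + 18) / 6
= (3 + 16 + 18) / 6
= 37 / 6
= 6.17


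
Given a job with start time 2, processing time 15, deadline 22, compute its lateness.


Completion = 2 + 15 = 17
Lateness = C - d = 17 - 22
= -5


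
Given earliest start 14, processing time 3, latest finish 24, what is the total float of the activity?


EF = ES + duration = 14 + 3 = 17
LS = LF - duration = 24 - 3 = 21
Total Float = LF - EF = 24 - 17
(or LS - ES = 21 - 14)
= 7


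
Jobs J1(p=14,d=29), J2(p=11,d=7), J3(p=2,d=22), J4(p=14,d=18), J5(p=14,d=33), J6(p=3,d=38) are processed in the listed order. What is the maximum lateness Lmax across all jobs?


Lateness per job (L = C - d):
  J1: C=14, d=29, L=-15
  J2: C=25, d=7, L=18
  J3: C=27, d=22, L=5
  J4: C=41, d=18, L=23
  J5: C=55, d=33, L=22
  J6: C=58, d=38, L=20
Lmax = max(-15, 18, 5, 23, 22, 20)
= 23


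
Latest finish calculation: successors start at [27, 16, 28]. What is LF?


LF = min of all successor start times
Successors start at: [27, 16, 28]
LF = min(27, 16, 28)
= 16


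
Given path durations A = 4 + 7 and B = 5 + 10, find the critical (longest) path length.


Path A: 4 + 7 = 11
Path B: 5 + 10 = 15
Critical path = longest = max(11, 15)
= 15 (Path B)


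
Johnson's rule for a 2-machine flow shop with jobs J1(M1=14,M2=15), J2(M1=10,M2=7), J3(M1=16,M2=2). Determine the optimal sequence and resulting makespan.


Johnson's rule:
Group 1 (M1≤M2, sort by M1): ['J1']
Group 2 (M1>M2, sort desc M2): ['J2', 'J3']
Sequence: J1 → J2 → J3
Makespan calculation:
  J1: M1 done=14, M2 done=29
  J2: M1 done=24, M2 done=36
  J3: M1 done=40, M2 done=42
= Sequence: J1 → J2 → J3, Makespan: 42


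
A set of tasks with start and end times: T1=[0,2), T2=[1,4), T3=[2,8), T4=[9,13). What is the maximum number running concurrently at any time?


Check each time point for overlaps:
  t=1: 2 tasks active (T1, T2)
Max concurrent = 2


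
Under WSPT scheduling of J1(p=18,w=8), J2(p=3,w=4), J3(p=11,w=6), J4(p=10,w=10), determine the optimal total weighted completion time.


WSPT order (by p/w): J2 → J4 → J3 → J1
  J2: C=3, w·C=4×3=12
  J4: C=13, w·C=10×13=130
  J3: C=24, w·C=6×24=144
  J1: C=42, w·C=8×42=336
Σ w·C = 622
= 622


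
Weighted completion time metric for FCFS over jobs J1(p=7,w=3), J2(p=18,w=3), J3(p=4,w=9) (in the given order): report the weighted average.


Completion times:
  J1: C=7, w×C=3×7=21
  J2: C=25, w×C=3×25=75
  J3: C=29, w×C=9×29=261
Sum w×C = 357
Sum w = 15
Weighted avg = 357/15
= 23.80


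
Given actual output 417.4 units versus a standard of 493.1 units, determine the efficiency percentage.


Efficiency = (actual / standard) × 100
= (417.4 / 493.1) × 100
= 84.6%


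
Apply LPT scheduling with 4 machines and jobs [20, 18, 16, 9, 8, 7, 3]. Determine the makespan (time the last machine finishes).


Jobs (LPT sorted): [20, 18, 16, 9, 8, 7, 3]
Machines: 4
  J=20 → Machine 1 (load: 0+20=20)
  J=18 → Machine 2 (load: 0+18=18)
  J=16 → Machine 3 (load: 0+16=16)
  J=9 → Machine 4 (load: 0+9=9)
  J=8 → Machine 4 (load: 9+8=17)
  J=7 → Machine 3 (load: 16+7=23)
  J=3 → Machine 4 (load: 17+3=20)
Machine loads: [20, 18, 23, 20]
Makespan = max = 23 time units


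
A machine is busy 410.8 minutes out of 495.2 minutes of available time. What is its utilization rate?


Utilization = busy / total × 100
= 410.8 / 495.2 × 100
= 83.0%


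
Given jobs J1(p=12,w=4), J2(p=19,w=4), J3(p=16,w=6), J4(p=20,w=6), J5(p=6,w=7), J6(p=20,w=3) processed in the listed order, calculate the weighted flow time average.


Completion times:
  J1: C=12, w×C=4×12=48
  J2: C=31, w×C=4×31=124
  J3: C=47, w×C=6×47=282
  J4: C=67, w×C=6×67=402
  J5: C=73, w×C=7×73=511
  J6: C=93, w×C=3×93=279
Sum w×C = 1646
Sum w = 30
Weighted avg = 1646/30
= 54.87


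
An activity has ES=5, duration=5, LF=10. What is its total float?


EF = ES + duration = 5 + 5 = 10
LS = LF - duration = 10 - 5 = 5
Total Float = LF - EF = 10 - 10
(or LS - ES = 5 - 5)
= 0


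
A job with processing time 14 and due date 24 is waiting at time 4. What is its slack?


Slack = due - current_time - processing
= 24 - 4 - 14
= 6


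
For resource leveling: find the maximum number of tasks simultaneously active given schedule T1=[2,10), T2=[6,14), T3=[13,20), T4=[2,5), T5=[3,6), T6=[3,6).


Check each time point for overlaps:
  t=3: 4 tasks active (T1, T4, T5, T6)
Max concurrent = 4


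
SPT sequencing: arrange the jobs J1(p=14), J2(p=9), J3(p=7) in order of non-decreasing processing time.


SPT: sort by shortest processing time
  J3: p=7
  J2: p=9
  J1: p=14
Order: J3 → J2 → J1


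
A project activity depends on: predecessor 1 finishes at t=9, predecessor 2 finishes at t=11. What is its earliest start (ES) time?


ES = max of all predecessor completion times
Predecessors: [9, 11]
ES = max(9, 11)
= 11


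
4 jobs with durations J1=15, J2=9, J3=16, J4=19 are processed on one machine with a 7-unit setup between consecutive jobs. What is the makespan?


Makespan = Σ processing + (n-1) × setup
= (15 + 9 + 16 + 19) + (4-1)×7
= 59 + 21
= 80 time units


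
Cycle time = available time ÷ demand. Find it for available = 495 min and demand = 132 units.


Cycle time = available time / demand
= 495 / 132
= 3.75 min/unit


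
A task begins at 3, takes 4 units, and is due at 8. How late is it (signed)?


Completion = 3 + 4 = 7
Lateness = C - d = 7 - 8
= -1


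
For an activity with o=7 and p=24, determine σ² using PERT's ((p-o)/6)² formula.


σ² = ((p - o) / 6)² = (p - o)² / 36
= (24 - 7)² / 36
= 17² / 36
= 289 / 36
= 8.0278


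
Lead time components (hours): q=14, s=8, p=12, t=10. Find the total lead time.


Lead time = queue + setup + processing + transit
= 14 + 8 + 12 + 10
= 44 hours


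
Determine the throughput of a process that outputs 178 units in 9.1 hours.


Throughput = units / time
= 178 / 9.1
= 19.6 units/hour


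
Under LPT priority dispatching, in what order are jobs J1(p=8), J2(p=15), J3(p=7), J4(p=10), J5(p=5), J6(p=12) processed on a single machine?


LPT: sort by longest processing time first
  J2: p=15
  J6: p=12
  J4: p=10
  J1: p=8
  J3: p=7
  J5: p=5
Order: J2 → J6 → J4 → J1 → J3 → J5


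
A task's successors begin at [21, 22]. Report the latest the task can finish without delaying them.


LF = min of all successor start times
Successors start at: [21, 22]
LF = min(21, 22)
= 21


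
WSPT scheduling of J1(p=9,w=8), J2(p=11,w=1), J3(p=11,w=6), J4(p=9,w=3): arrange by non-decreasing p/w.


WSPT (Smith's rule): sort by p/w ascending
  J1: p/w = 9/8 = 1.125
  J3: p/w = 11/6 = 1.833
  J4: p/w = 9/3 = 3.000
  J2: p/w = 11/1 = 11.000
Order: J1 → J3 → J4 → J2


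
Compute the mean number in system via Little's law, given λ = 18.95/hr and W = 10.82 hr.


Little's law: L = λ × W
= 18.95 × 10.82
= 205.04


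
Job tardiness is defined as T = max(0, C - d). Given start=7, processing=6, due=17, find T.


Completion = start + processing = 7 + 6 = 13
Tardiness = max(0, C - d) = max(0, 13 - 17)
= max(0, -4)
= 0


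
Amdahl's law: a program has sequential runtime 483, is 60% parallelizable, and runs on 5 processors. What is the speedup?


Amdahl's law: T_p = T × ((1-p) + p/N)
= 483 × ((1-0.6) + 0.6/5)
= 483 × (0.40 + 0.1200)
= 483 × 0.5200
= 251.16
Speedup = 483/251.16
= 1.92×


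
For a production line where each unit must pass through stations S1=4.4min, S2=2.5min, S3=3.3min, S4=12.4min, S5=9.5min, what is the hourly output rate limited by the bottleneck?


Bottleneck = longest station time
Station times: [4.4, 2.5, 3.3, 12.4, 9.5]
Max = 12.4 min
Rate = 60 / 12.4
= 4.84 units/hour (bottleneck: 12.4min)


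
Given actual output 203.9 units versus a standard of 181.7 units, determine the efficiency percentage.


Efficiency = (actual / standard) × 100
= (203.9 / 181.7) × 100
= 112.2%


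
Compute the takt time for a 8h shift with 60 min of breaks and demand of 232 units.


Available = 8×60 - 60 = 420 min
Takt time = 420 / 232
= 1.81 min/unit


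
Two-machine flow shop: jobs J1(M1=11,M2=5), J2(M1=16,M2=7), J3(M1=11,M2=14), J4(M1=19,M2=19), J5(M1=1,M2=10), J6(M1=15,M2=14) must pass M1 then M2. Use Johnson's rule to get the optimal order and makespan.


Johnson's rule:
Group 1 (M1≤M2, sort by M1): ['J5', 'J3', 'J4']
Group 2 (M1>M2, sort desc M2): ['J6', 'J2', 'J1']
Sequence: J5 → J3 → J4 → J6 → J2 → J1
Makespan calculation:
  J5: M1 done=1, M2 done=11
  J3: M1 done=12, M2 done=26
  J4: M1 done=31, M2 done=50
  J6: M1 done=46, M2 done=64
  J2: M1 done=62, M2 done=71
  J1: M1 done=73, M2 done=78
= Sequence: J5 → J3 → J4 → J6 → J2 → J1, Makespan: 78


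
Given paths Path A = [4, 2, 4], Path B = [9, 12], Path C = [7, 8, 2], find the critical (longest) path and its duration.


Path A: 4 + 2 + 4 = 10
Path B: 9 + 12 = 21
Path C: 7 + 8 + 2 = 17
Critical path = longest = max(10, 21, 17)
= 21 (Path B)


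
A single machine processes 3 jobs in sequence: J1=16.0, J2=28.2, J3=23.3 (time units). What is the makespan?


Sequential makespan: sum all processing times
= 16.0 + 28.2 + 23.3
= 67.5 time units


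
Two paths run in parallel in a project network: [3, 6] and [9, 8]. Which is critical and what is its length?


Path A: 3 + 6 = 9
Path B: 9 + 8 = 17
Critical path = longest = max(9, 17)
= 17 (Path B)


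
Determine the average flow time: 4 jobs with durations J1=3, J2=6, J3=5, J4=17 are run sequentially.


Completion times:
  J1: completes at 3
  J2: completes at 9
  J3: completes at 14
  J4: completes at 31
Sum = 57
Average = 57/4
= 14.25


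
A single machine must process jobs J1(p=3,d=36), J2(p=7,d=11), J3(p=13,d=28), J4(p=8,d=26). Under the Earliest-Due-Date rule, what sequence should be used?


EDD: sort by earliest due date
  J2: d=11, p=7
  J4: d=26, p=8
  J3: d=28, p=13
  J1: d=36, p=3
Order: J2 → J4 → J3 → J1


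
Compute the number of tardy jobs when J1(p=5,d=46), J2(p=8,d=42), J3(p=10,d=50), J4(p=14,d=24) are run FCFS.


Completion vs due date:
  J1: C=5, d=46 → on time
  J2: C=13, d=42 → on time
  J3: C=23, d=50 → on time
  J4: C=37, d=24 → TARDY
Tardy jobs: J4
Count = 1


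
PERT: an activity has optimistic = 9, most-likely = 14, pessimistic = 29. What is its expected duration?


te = (o + 4m + p) / 6
= (9 + 4×14 + 29) / 6
= (9 + 56 + 29) / 6
= 94 / 6
= 15.67


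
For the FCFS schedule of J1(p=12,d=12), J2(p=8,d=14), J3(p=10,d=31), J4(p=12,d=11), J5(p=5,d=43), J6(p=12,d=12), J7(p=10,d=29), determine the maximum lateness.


Lateness per job (L = C - d):
  J1: C=12, d=12, L=0
  J2: C=20, d=14, L=6
  J3: C=30, d=31, L=-1
  J4: C=42, d=11, L=31
  J5: C=47, d=43, L=4
  J6: C=59, d=12, L=47
  J7: C=69, d=29, L=40
Lmax = max(0, 6, -1, 31, 4, 47, 40)
= 47


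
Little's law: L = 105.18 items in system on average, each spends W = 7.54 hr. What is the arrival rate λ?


Little's law: L = λW → λ = L / W
= 105.18 / 7.54
= 13.95 per hour


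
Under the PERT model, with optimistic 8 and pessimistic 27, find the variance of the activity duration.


σ² = ((p - o) / 6)² = (p - o)² / 36
= (27 - 8)² / 36
= 19² / 36
= 361 / 36
= 10.0278


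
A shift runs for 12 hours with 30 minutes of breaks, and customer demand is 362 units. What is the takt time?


Available = 12×60 - 30 = 690 min
Takt time = 690 / 362
= 1.91 min/unit


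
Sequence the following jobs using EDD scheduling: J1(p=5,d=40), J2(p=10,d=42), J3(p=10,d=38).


EDD: sort by earliest due date
  J3: d=38, p=10
  J1: d=40, p=5
  J2: d=42, p=10
Order: J3 → J1 → J2


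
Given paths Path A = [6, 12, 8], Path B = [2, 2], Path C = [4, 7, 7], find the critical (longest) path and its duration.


Path A: 6 + 12 + 8 = 26
Path B: 2 + 2 = 4
Path C: 4 + 7 + 7 = 18
Critical path = longest = max(26, 4, 18)
= 26 (Path A)


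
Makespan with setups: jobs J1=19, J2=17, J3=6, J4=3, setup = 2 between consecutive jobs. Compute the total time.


Makespan = Σ processing + (n-1) × setup
= (19 + 17 + 6 + 3) + (4-1)×2
= 45 + 6
= 51 time units


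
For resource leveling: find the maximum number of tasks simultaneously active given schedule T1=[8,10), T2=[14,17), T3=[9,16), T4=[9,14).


Check each time point for overlaps:
  t=9: 3 tasks active (T1, T3, T4)
Max concurrent = 3


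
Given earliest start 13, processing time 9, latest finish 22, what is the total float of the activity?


EF = ES + duration = 13 + 9 = 22
LS = LF - duration = 22 - 9 = 13
Total Float = LF - EF = 22 - 22
(or LS - ES = 13 - 13)
= 0


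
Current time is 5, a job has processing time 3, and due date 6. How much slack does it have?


Slack = due - current_time - processing
= 6 - 5 - 3
= -2


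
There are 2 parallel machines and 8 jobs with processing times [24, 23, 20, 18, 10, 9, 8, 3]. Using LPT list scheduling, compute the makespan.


Jobs (LPT sorted): [24, 23, 20, 18, 10, 9, 8, 3]
Machines: 2
  J=24 → Machine 1 (load: 0+24=24)
  J=23 → Machine 2 (load: 0+23=23)
  J=20 → Machine 2 (load: 23+20=43)
  J=18 → Machine 1 (load: 24+18=42)
  J=10 → Machine 1 (load: 42+10=52)
  J=9 → Machine 2 (load: 43+9=52)
  J=8 → Machine 1 (load: 52+8=60)
  J=3 → Machine 2 (load: 52+3=55)
Machine loads: [60, 55]
Makespan = max = 60 time units


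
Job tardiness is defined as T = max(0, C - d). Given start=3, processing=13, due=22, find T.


Completion = start + processing = 3 + 13 = 16
Tardiness = max(0, C - d) = max(0, 16 - 22)
= max(0, -6)
= 0


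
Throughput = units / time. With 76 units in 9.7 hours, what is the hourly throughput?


Throughput = units / time
= 76 / 9.7
= 7.8 units/hour


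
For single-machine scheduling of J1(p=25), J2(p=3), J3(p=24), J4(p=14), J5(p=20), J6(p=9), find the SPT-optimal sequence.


SPT: sort by shortest processing time
  J2: p=3
  J6: p=9
  J4: p=14
  J5: p=20
  J3: p=24
  J1: p=25
Order: J2 → J6 → J4 → J5 → J3 → J1


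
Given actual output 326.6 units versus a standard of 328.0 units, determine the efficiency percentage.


Efficiency = (actual / standard) × 100
= (326.6 / 328.0) × 100
= 99.6%


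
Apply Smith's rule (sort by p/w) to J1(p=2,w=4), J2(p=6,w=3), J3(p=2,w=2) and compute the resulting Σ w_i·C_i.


WSPT order (by p/w): J1 → J3 → J2
  J1: C=2, w·C=4×2=8
  J3: C=4, w·C=2×4=8
  J2: C=10, w·C=3×10=30
Σ w·C = 46
= 46


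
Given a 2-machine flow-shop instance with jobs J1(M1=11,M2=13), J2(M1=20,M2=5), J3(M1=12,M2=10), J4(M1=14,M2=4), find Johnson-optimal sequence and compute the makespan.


Johnson's rule:
Group 1 (M1≤M2, sort by M1): ['J1']
Group 2 (M1>M2, sort desc M2): ['J3', 'J2', 'J4']
Sequence: J1 → J3 → J2 → J4
Makespan calculation:
  J1: M1 done=11, M2 done=24
  J3: M1 done=23, M2 done=34
  J2: M1 done=43, M2 done=48
  J4: M1 done=57, M2 done=61
= Sequence: J1 → J3 → J2 → J4, Makespan: 61


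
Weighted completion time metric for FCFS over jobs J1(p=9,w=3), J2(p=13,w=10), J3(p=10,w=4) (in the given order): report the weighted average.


Completion times:
  J1: C=9, w×C=3×9=27
  J2: C=22, w×C=10×22=220
  J3: C=32, w×C=4×32=128
Sum w×C = 375
Sum w = 17
Weighted avg = 375/17
= 22.06


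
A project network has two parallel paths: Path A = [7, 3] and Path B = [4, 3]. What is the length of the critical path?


Path A: 7 + 3 = 10
Path B: 4 + 3 = 7
Critical path = longest = max(10, 7)
= 10 (Path A)


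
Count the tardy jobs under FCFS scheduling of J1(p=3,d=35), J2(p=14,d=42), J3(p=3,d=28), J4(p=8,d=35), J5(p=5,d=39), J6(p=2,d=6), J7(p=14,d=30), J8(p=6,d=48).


Completion vs due date:
  J1: C=3, d=35 → on time
  J2: C=17, d=42 → on time
  J3: C=20, d=28 → on time
  J4: C=28, d=35 → on time
  J5: C=33, d=39 → on time
  J6: C=35, d=6 → TARDY
  J7: C=49, d=30 → TARDY
  J8: C=55, d=48 → TARDY
Tardy jobs: J6, J7, J8
Count = 3


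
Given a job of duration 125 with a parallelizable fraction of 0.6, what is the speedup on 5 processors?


Amdahl's law: T_p = T × ((1-p) + p/N)
= 125 × ((1-0.6) + 0.6/5)
= 125 × (0.40 + 0.1200)
= 125 × 0.5200
= 65.00
Speedup = 125/65.00
= 1.92×


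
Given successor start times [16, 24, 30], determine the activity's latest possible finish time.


LF = min of all successor start times
Successors start at: [16, 24, 30]
LF = min(16, 24, 30)
= 16


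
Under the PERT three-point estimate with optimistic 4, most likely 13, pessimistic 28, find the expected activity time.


te = (o + 4m + p) / 6
= (4 + 4×13 + 28) / 6
= (4 + 52 + 28) / 6
= 84 / 6
= 14.00


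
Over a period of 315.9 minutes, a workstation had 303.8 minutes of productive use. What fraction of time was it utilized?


Utilization = busy / total × 100
= 303.8 / 315.9 × 100
= 96.2%


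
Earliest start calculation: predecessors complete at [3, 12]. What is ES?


ES = max of all predecessor completion times
Predecessors: [3, 12]
ES = max(3, 12)
= 12


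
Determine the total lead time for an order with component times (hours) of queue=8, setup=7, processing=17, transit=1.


Lead time = queue + setup + processing + transit
= 8 + 7 + 17 + 1
= 33 hours


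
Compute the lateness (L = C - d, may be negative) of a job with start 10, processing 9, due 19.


Completion = 10 + 9 = 19
Lateness = C - d = 19 - 19
= 0


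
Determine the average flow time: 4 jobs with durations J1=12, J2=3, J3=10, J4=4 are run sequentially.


Completion times:
  J1: completes at 12
  J2: completes at 15
  J3: completes at 25
  J4: completes at 29
Sum = 81
Average = 81/4
= 20.25


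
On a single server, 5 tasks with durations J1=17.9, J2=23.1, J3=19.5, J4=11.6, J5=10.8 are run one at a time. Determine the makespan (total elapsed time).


Sequential makespan: sum all processing times
= 17.9 + 23.1 + 19.5 + 11.6 + 10.8
= 82.9 time units


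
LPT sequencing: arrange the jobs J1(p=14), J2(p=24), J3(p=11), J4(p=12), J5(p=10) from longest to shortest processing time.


LPT: sort by longest processing time first
  J2: p=24
  J1: p=14
  J4: p=12
  J3: p=11
  J5: p=10
Order: J2 → J1 → J4 → J3 → J5


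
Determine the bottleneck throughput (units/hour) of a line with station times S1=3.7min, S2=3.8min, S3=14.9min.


Bottleneck = longest station time
Station times: [3.7, 3.8, 14.9]
Max = 14.9 min
Rate = 60 / 14.9
= 4.03 units/hour (bottleneck: 14.9min)


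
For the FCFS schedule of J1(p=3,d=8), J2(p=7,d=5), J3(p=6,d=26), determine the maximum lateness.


Lateness per job (L = C - d):
  J1: C=3, d=8, L=-5
  J2: C=10, d=5, L=5
  J3: C=16, d=26, L=-10
Lmax = max(-5, 5, -10)
= 5


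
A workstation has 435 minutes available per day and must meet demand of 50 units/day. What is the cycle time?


Cycle time = available time / demand
= 435 / 50
= 8.70 min/unit


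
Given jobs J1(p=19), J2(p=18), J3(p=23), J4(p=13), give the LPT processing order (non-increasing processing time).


LPT: sort by longest processing time first
  J3: p=23
  J1: p=19
  J2: p=18
  J4: p=13
Order: J3 → J1 → J2 → J4


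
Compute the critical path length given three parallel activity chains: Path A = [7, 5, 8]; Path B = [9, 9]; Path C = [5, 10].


Path A: 7 + 5 + 8 = 20
Path B: 9 + 9 = 18
Path C: 5 + 10 = 15
Critical path = longest = max(20, 18, 15)
= 20 (Path A)


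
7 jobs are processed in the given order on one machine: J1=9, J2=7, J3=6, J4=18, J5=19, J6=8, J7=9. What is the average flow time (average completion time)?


Completion times:
  J1: completes at 9
  J2: completes at 16
  J3: completes at 22
  J4: completes at 40
  J5: completes at 59
  J6: completes at 67
  J7: completes at 76
Sum = 289
Average = 289/7
= 41.29


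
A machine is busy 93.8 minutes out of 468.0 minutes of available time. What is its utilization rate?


Utilization = busy / total × 100
= 93.8 / 468.0 × 100
= 20.0%


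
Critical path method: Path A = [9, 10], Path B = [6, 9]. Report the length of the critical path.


Path A: 9 + 10 = 19
Path B: 6 + 9 = 15
Critical path = longest = max(19, 15)
= 19 (Path A)


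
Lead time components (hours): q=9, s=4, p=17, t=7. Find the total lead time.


Lead time = queue + setup + processing + transit
= 9 + 4 + 17 + 7
= 37 hours


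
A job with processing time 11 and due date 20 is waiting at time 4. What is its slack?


Slack = due - current_time - processing
= 20 - 4 - 11
= 5


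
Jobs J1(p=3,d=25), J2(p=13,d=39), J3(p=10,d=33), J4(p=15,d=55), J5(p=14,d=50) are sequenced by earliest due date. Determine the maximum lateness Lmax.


EDD order: J1 → J3 → J2 → J5 → J4
Completion and lateness:
  J1: C=3, d=25, L=3-25=-22
  J3: C=13, d=33, L=13-33=-20
  J2: C=26, d=39, L=26-39=-13
  J5: C=40, d=50, L=40-50=-10
  J4: C=55, d=55, L=55-55=0
Lmax = max(-22, -20, -13, -10, 0)
= 0


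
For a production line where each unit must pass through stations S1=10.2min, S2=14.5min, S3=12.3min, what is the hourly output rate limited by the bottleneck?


Bottleneck = longest station time
Station times: [10.2, 14.5, 12.3]
Max = 14.5 min
Rate = 60 / 14.5
= 4.14 units/hour (bottleneck: 14.5min)


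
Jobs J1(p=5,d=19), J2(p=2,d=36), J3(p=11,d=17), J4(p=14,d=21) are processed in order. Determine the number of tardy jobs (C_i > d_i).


Completion vs due date:
  J1: C=5, d=19 → on time
  J2: C=7, d=36 → on time
  J3: C=18, d=17 → TARDY
  J4: C=32, d=21 → TARDY
Tardy jobs: J3, J4
Count = 2


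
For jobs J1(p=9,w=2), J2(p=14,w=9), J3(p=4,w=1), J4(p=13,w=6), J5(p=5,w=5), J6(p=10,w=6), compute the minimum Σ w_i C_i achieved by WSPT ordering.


WSPT order (by p/w): J5 → J2 → J6 → J4 → J3 → J1
  J5: C=5, w·C=5×5=25
  J2: C=19, w·C=9×19=171
  J6: C=29, w·C=6×29=174
  J4: C=42, w·C=6×42=252
  J3: C=46, w·C=1×46=46
  J1: C=55, w·C=2×55=110
Σ w·C = 778
= 778


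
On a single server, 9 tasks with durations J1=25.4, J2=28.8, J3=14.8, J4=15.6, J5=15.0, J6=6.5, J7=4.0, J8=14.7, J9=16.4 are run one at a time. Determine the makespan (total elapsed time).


Sequential makespan: sum all processing times
= 25.4 + 28.8 + 14.8 + 15.6 + 15.0 + 6.5 + 4.0 + 14.7 + 16.4
= 141.2 time units


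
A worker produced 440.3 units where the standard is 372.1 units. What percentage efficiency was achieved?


Efficiency = (actual / standard) × 100
= (440.3 / 372.1) × 100
= 118.3%


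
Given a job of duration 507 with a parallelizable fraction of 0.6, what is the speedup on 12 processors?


Amdahl's law: T_p = T × ((1-p) + p/N)
= 507 × ((1-0.6) + 0.6/12)
= 507 × (0.40 + 0.0500)
= 507 × 0.4500
= 228.15
Speedup = 507/228.15
= 2.22×


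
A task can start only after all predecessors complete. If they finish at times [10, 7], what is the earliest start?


ES = max of all predecessor completion times
Predecessors: [10, 7]
ES = max(10, 7)
= 10


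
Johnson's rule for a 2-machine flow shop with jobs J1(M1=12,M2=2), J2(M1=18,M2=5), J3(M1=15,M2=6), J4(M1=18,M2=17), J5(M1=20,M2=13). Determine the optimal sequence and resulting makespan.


Johnson's rule:
Group 1 (M1≤M2, sort by M1): []
Group 2 (M1>M2, sort desc M2): ['J4', 'J5', 'J3', 'J2', 'J1']
Sequence: J4 → J5 → J3 → J2 → J1
Makespan calculation:
  J4: M1 done=18, M2 done=35
  J5: M1 done=38, M2 done=51
  J3: M1 done=53, M2 done=59
  J2: M1 done=71, M2 done=76
  J1: M1 done=83, M2 done=85
= Sequence: J4 → J5 → J3 → J2 → J1, Makespan: 85


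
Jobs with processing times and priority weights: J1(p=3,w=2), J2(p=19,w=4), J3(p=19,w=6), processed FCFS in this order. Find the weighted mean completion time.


Completion times:
  J1: C=3, w×C=2×3=6
  J2: C=22, w×C=4×22=88
  J3: C=41, w×C=6×41=246
Sum w×C = 340
Sum w = 12
Weighted avg = 340/12
= 28.33


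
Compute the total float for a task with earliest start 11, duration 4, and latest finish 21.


EF = ES + duration = 11 + 4 = 15
LS = LF - duration = 21 - 4 = 17
Total Float = LF - EF = 21 - 15
(or LS - ES = 17 - 11)
= 6


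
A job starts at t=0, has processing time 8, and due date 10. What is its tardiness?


Completion = start + processing = 0 + 8 = 8
Tardiness = max(0, C - d) = max(0, 8 - 10)
= max(0, -2)
= 0
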